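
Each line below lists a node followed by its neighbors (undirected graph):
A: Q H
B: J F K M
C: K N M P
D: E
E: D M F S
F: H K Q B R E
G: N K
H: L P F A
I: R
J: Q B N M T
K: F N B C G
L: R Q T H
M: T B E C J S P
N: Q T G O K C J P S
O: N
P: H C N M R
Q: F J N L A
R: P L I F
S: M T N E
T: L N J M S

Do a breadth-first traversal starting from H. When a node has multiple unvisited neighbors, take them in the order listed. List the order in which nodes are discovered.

Visit H; enqueue L, P, F, A → queue [L, P, F, A]
Visit L; enqueue R, Q, T → queue [P, F, A, R, Q, T]
Visit P; enqueue C, N, M → queue [F, A, R, Q, T, C, N, M]
Visit F; enqueue K, B, E → queue [A, R, Q, T, C, N, M, K, B, E]
Visit A → queue [R, Q, T, C, N, M, K, B, E]
Visit R; enqueue I → queue [Q, T, C, N, M, K, B, E, I]
Visit Q; enqueue J → queue [T, C, N, M, K, B, E, I, J]
Visit T; enqueue S → queue [C, N, M, K, B, E, I, J, S]
Visit C → queue [N, M, K, B, E, I, J, S]
Visit N; enqueue G, O → queue [M, K, B, E, I, J, S, G, O]
Visit M → queue [K, B, E, I, J, S, G, O]
Visit K → queue [B, E, I, J, S, G, O]
Visit B → queue [E, I, J, S, G, O]
Visit E; enqueue D → queue [I, J, S, G, O, D]
Visit I → queue [J, S, G, O, D]
Visit J → queue [S, G, O, D]
Visit S → queue [G, O, D]
Visit G → queue [O, D]
Visit O → queue [D]
Visit D → queue []

H → L → P → F → A → R → Q → T → C → N → M → K → B → E → I → J → S → G → O → D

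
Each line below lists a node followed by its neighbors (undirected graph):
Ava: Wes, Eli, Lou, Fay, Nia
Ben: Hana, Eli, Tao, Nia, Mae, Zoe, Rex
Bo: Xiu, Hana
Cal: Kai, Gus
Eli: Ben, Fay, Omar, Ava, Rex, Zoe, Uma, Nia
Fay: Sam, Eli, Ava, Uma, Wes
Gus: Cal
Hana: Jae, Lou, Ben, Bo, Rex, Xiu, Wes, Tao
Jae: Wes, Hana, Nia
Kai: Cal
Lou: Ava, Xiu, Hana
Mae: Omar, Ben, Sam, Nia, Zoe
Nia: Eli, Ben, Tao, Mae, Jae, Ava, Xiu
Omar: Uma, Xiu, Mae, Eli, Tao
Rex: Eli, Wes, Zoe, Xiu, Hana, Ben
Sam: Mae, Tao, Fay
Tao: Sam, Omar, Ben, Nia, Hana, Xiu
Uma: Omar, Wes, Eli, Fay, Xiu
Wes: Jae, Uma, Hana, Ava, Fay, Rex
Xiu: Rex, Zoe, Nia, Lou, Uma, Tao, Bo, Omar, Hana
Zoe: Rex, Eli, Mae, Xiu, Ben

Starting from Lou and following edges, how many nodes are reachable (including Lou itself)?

18

BFS from Lou visits: Lou, Ava, Hana, Xiu, Eli, Fay, Nia, Wes, Ben, Bo, Jae, Rex, Tao, Omar, Uma, Zoe, Sam, Mae
Reachable nodes: 18 of 21 total.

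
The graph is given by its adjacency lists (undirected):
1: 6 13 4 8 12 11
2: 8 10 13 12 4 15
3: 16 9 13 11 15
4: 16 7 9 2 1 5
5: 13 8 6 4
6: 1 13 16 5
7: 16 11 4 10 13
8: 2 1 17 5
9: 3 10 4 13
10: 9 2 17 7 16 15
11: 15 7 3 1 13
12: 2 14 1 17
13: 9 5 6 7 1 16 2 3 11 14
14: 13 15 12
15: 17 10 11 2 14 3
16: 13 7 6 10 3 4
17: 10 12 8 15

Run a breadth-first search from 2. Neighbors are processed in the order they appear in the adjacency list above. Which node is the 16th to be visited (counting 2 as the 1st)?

11

Visit 2; enqueue 8, 10, 13, 12, 4, 15 → queue [8, 10, 13, 12, 4, 15]
Visit 8; enqueue 1, 17, 5 → queue [10, 13, 12, 4, 15, 1, 17, 5]
Visit 10; enqueue 9, 7, 16 → queue [13, 12, 4, 15, 1, 17, 5, 9, 7, 16]
Visit 13; enqueue 6, 3, 11, 14 → queue [12, 4, 15, 1, 17, 5, 9, 7, 16, 6, 3, 11, 14]
Visit 12 → queue [4, 15, 1, 17, 5, 9, 7, 16, 6, 3, 11, 14]
Visit 4 → queue [15, 1, 17, 5, 9, 7, 16, 6, 3, 11, 14]
Visit 15 → queue [1, 17, 5, 9, 7, 16, 6, 3, 11, 14]
Visit 1 → queue [17, 5, 9, 7, 16, 6, 3, 11, 14]
Visit 17 → queue [5, 9, 7, 16, 6, 3, 11, 14]
Visit 5 → queue [9, 7, 16, 6, 3, 11, 14]
Visit 9 → queue [7, 16, 6, 3, 11, 14]
Visit 7 → queue [16, 6, 3, 11, 14]
Visit 16 → queue [6, 3, 11, 14]
Visit 6 → queue [3, 11, 14]
Visit 3 → queue [11, 14]
Visit 11 → queue [14]
Visit 14 → queue []

Visit order: 2, 8, 10, 13, 12, 4, 15, 1, 17, 5, 9, 7, 16, 6, 3, 11, 14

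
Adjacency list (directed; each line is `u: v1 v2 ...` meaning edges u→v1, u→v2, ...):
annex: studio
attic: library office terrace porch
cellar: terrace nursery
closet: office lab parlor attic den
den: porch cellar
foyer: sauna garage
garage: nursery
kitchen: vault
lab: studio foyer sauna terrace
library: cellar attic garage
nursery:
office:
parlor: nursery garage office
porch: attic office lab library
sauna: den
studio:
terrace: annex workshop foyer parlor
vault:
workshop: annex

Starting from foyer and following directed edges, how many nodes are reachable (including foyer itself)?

BFS from foyer visits: foyer, sauna, garage, den, nursery, porch, cellar, attic, office, lab, library, terrace, studio, annex, workshop, parlor
Reachable nodes: 16 of 19 total.

16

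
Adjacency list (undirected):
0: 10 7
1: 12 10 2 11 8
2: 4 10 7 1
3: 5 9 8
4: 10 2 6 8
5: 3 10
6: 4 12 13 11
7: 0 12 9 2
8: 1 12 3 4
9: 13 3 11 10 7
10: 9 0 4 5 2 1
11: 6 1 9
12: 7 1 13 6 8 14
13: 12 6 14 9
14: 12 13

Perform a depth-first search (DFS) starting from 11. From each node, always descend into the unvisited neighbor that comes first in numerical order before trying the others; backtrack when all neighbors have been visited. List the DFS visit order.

11 -> 1 -> 2 -> 4 -> 6 -> 12 -> 7 -> 0 -> 10 -> 5 -> 3 -> 8 -> 9 -> 13 -> 14

Visit 11
11 → 1
1 → 2
2 → 4
4 → 6
6 → 12
12 → 7
7 → 0
0 → 10
10 → 5
5 → 3
3 → 8
3 → 9
9 → 13
13 → 14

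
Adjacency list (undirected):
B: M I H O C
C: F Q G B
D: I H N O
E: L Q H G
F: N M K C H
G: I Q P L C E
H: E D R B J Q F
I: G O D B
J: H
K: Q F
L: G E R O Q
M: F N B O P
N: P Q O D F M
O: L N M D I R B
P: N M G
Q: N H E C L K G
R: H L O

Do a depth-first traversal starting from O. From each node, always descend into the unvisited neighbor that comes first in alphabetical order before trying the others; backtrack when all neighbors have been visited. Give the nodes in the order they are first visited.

Visit O
O → B
B → C
C → F
F → H
H → D
D → I
I → G
G → E
E → L
L → Q
Q → K
Q → N
N → M
M → P
L → R
H → J

O B C F H D I G E L Q K N M P R J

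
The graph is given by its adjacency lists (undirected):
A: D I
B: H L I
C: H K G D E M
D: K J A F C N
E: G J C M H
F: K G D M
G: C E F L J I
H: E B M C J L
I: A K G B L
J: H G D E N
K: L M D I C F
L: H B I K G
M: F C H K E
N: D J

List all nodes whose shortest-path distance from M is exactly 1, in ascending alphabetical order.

Level 0: M
Level 1: C, E, F, H, K
Level 2: B, D, G, I, J, L
Level 3: A, N

C, E, F, H, K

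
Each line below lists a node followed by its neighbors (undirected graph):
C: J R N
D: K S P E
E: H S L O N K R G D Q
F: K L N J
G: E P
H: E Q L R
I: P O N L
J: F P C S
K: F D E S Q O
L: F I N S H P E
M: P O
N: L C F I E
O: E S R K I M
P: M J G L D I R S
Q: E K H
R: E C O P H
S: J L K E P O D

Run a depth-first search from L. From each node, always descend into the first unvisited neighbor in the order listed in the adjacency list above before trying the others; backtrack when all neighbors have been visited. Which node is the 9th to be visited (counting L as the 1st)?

Visit L
L → F
F → K
K → D
D → S
S → J
J → P
P → M
M → O
O → E
E → H
H → Q
H → R
R → C
C → N
N → I
E → G

Visit order: L, F, K, D, S, J, P, M, O, E, H, Q, R, C, N, I, G

O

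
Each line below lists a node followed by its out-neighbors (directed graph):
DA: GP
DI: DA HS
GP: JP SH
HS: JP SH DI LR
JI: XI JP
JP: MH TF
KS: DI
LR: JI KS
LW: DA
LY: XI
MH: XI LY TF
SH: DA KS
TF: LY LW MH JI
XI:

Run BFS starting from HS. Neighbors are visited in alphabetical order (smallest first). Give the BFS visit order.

Visit HS; enqueue DI, JP, LR, SH → queue [DI, JP, LR, SH]
Visit DI; enqueue DA → queue [JP, LR, SH, DA]
Visit JP; enqueue MH, TF → queue [LR, SH, DA, MH, TF]
Visit LR; enqueue JI, KS → queue [SH, DA, MH, TF, JI, KS]
Visit SH → queue [DA, MH, TF, JI, KS]
Visit DA; enqueue GP → queue [MH, TF, JI, KS, GP]
Visit MH; enqueue LY, XI → queue [TF, JI, KS, GP, LY, XI]
Visit TF; enqueue LW → queue [JI, KS, GP, LY, XI, LW]
Visit JI → queue [KS, GP, LY, XI, LW]
Visit KS → queue [GP, LY, XI, LW]
Visit GP → queue [LY, XI, LW]
Visit LY → queue [XI, LW]
Visit XI → queue [LW]
Visit LW → queue []

HS DI JP LR SH DA MH TF JI KS GP LY XI LW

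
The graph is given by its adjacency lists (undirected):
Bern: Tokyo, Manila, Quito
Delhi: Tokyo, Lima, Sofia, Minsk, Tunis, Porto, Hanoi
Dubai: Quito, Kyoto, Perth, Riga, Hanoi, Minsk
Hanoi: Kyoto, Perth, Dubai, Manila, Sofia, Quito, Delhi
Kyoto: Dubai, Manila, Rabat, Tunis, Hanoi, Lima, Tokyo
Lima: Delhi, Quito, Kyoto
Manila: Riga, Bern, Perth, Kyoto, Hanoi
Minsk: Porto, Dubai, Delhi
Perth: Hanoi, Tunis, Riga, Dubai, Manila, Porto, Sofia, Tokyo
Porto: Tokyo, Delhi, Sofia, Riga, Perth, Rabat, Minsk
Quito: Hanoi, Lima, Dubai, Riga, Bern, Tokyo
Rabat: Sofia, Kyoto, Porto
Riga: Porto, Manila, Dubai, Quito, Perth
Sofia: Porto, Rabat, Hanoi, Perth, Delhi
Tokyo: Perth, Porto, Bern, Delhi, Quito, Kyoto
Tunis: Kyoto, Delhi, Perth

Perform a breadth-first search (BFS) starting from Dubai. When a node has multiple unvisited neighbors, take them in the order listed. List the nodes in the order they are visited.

Visit Dubai; enqueue Quito, Kyoto, Perth, Riga, Hanoi, Minsk → queue [Quito, Kyoto, Perth, Riga, Hanoi, Minsk]
Visit Quito; enqueue Lima, Bern, Tokyo → queue [Kyoto, Perth, Riga, Hanoi, Minsk, Lima, Bern, Tokyo]
Visit Kyoto; enqueue Manila, Rabat, Tunis → queue [Perth, Riga, Hanoi, Minsk, Lima, Bern, Tokyo, Manila, Rabat, Tunis]
Visit Perth; enqueue Porto, Sofia → queue [Riga, Hanoi, Minsk, Lima, Bern, Tokyo, Manila, Rabat, Tunis, Porto, Sofia]
Visit Riga → queue [Hanoi, Minsk, Lima, Bern, Tokyo, Manila, Rabat, Tunis, Porto, Sofia]
Visit Hanoi; enqueue Delhi → queue [Minsk, Lima, Bern, Tokyo, Manila, Rabat, Tunis, Porto, Sofia, Delhi]
Visit Minsk → queue [Lima, Bern, Tokyo, Manila, Rabat, Tunis, Porto, Sofia, Delhi]
Visit Lima → queue [Bern, Tokyo, Manila, Rabat, Tunis, Porto, Sofia, Delhi]
Visit Bern → queue [Tokyo, Manila, Rabat, Tunis, Porto, Sofia, Delhi]
Visit Tokyo → queue [Manila, Rabat, Tunis, Porto, Sofia, Delhi]
Visit Manila → queue [Rabat, Tunis, Porto, Sofia, Delhi]
Visit Rabat → queue [Tunis, Porto, Sofia, Delhi]
Visit Tunis → queue [Porto, Sofia, Delhi]
Visit Porto → queue [Sofia, Delhi]
Visit Sofia → queue [Delhi]
Visit Delhi → queue []

Dubai -> Quito -> Kyoto -> Perth -> Riga -> Hanoi -> Minsk -> Lima -> Bern -> Tokyo -> Manila -> Rabat -> Tunis -> Porto -> Sofia -> Delhi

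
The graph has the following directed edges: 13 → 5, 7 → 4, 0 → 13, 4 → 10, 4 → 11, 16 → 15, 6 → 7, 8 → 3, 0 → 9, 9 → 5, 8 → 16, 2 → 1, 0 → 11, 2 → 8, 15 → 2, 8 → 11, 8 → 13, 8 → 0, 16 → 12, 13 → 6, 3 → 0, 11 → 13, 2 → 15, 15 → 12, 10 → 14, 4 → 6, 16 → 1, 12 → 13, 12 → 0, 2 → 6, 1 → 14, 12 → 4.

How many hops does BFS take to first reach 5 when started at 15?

Level 0: 15
Level 1: 2, 12
Level 2: 0, 1, 4, 6, 8, 13
Level 3: 3, 5, 7, 9, 10, 11, 14, 16
5 first appears at level 3.

3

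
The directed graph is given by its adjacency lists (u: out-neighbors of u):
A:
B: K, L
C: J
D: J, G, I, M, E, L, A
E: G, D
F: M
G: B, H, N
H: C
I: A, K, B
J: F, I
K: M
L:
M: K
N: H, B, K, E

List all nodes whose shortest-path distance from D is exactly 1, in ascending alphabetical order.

Level 0: D
Level 1: A, E, G, I, J, L, M
Level 2: B, F, H, K, N
Level 3: C

A, E, G, I, J, L, M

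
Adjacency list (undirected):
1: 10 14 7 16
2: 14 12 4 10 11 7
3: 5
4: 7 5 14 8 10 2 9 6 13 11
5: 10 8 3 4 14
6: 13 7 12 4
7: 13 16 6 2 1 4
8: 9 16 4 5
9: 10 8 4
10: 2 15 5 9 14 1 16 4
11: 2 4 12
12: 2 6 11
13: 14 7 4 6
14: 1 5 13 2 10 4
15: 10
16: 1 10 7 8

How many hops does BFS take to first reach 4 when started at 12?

2

Level 0: 12
Level 1: 2, 6, 11
Level 2: 4, 7, 10, 13, 14
Level 3: 1, 5, 8, 9, 15, 16
Level 4: 3
4 first appears at level 2.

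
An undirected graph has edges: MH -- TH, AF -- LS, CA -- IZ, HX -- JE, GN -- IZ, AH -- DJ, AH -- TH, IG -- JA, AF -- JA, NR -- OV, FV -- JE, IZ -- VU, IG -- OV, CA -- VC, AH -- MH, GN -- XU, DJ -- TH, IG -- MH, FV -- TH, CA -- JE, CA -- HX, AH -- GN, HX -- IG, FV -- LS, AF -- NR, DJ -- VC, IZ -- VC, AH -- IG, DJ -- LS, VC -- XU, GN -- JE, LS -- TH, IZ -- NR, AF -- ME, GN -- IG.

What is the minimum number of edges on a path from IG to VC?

Level 0: IG
Level 1: AH, GN, HX, JA, MH, OV
Level 2: AF, CA, DJ, IZ, JE, NR, TH, XU
Level 3: FV, LS, ME, VC, VU
VC first appears at level 3.

3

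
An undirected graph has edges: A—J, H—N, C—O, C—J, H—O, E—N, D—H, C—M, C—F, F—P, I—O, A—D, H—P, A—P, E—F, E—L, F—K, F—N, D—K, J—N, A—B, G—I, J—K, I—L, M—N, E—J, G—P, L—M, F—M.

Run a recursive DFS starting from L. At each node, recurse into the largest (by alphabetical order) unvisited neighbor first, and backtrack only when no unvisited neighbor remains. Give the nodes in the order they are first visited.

L, M, N, J, K, F, P, H, O, I, G, C, D, A, B, E

Visit L
L → M
M → N
N → J
J → K
K → F
F → P
P → H
H → O
O → I
I → G
O → C
H → D
D → A
A → B
F → E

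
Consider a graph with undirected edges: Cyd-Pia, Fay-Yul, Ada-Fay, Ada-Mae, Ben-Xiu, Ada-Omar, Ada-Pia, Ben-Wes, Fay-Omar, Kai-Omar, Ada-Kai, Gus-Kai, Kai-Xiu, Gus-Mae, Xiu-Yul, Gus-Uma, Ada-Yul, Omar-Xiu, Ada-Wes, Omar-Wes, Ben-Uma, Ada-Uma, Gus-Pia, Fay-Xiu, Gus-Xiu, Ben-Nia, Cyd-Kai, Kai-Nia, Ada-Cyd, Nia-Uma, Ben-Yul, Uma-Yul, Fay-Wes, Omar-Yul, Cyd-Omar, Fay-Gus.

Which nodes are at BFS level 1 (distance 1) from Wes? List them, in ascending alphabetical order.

Level 0: Wes
Level 1: Ada, Ben, Fay, Omar
Level 2: Cyd, Gus, Kai, Mae, Nia, Pia, Uma, Xiu, Yul

Ada, Ben, Fay, Omar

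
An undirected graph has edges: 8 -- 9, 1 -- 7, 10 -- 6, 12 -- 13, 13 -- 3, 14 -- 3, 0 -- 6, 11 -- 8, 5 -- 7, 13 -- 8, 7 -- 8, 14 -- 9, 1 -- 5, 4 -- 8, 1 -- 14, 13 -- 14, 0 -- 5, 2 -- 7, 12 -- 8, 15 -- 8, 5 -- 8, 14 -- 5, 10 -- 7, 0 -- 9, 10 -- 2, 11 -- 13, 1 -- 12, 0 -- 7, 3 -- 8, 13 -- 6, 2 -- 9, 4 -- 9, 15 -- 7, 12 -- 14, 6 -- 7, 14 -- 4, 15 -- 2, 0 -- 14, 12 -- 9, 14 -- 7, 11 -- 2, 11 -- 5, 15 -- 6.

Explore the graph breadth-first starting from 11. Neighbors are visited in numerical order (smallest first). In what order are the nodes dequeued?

11 → 2 → 5 → 8 → 13 → 7 → 9 → 10 → 15 → 0 → 1 → 14 → 3 → 4 → 12 → 6

Visit 11; enqueue 2, 5, 8, 13 → queue [2, 5, 8, 13]
Visit 2; enqueue 7, 9, 10, 15 → queue [5, 8, 13, 7, 9, 10, 15]
Visit 5; enqueue 0, 1, 14 → queue [8, 13, 7, 9, 10, 15, 0, 1, 14]
Visit 8; enqueue 3, 4, 12 → queue [13, 7, 9, 10, 15, 0, 1, 14, 3, 4, 12]
Visit 13; enqueue 6 → queue [7, 9, 10, 15, 0, 1, 14, 3, 4, 12, 6]
Visit 7 → queue [9, 10, 15, 0, 1, 14, 3, 4, 12, 6]
Visit 9 → queue [10, 15, 0, 1, 14, 3, 4, 12, 6]
Visit 10 → queue [15, 0, 1, 14, 3, 4, 12, 6]
Visit 15 → queue [0, 1, 14, 3, 4, 12, 6]
Visit 0 → queue [1, 14, 3, 4, 12, 6]
Visit 1 → queue [14, 3, 4, 12, 6]
Visit 14 → queue [3, 4, 12, 6]
Visit 3 → queue [4, 12, 6]
Visit 4 → queue [12, 6]
Visit 12 → queue [6]
Visit 6 → queue []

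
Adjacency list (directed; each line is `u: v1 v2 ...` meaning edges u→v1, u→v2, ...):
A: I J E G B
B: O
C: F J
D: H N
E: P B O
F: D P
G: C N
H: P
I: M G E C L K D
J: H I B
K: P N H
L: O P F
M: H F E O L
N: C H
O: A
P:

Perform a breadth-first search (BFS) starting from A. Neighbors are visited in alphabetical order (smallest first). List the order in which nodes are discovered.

Visit A; enqueue B, E, G, I, J → queue [B, E, G, I, J]
Visit B; enqueue O → queue [E, G, I, J, O]
Visit E; enqueue P → queue [G, I, J, O, P]
Visit G; enqueue C, N → queue [I, J, O, P, C, N]
Visit I; enqueue D, K, L, M → queue [J, O, P, C, N, D, K, L, M]
Visit J; enqueue H → queue [O, P, C, N, D, K, L, M, H]
Visit O → queue [P, C, N, D, K, L, M, H]
Visit P → queue [C, N, D, K, L, M, H]
Visit C; enqueue F → queue [N, D, K, L, M, H, F]
Visit N → queue [D, K, L, M, H, F]
Visit D → queue [K, L, M, H, F]
Visit K → queue [L, M, H, F]
Visit L → queue [M, H, F]
Visit M → queue [H, F]
Visit H → queue [F]
Visit F → queue []

A, B, E, G, I, J, O, P, C, N, D, K, L, M, H, F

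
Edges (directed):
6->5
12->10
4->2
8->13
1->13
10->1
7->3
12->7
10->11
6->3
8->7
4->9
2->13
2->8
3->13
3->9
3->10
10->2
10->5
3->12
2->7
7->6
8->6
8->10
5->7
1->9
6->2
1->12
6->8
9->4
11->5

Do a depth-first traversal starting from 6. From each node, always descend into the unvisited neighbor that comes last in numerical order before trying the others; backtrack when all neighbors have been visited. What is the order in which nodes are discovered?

Visit 6
6 → 8
8 → 13
8 → 10
10 → 11
11 → 5
5 → 7
7 → 3
3 → 12
3 → 9
9 → 4
4 → 2
10 → 1

6, 8, 13, 10, 11, 5, 7, 3, 12, 9, 4, 2, 1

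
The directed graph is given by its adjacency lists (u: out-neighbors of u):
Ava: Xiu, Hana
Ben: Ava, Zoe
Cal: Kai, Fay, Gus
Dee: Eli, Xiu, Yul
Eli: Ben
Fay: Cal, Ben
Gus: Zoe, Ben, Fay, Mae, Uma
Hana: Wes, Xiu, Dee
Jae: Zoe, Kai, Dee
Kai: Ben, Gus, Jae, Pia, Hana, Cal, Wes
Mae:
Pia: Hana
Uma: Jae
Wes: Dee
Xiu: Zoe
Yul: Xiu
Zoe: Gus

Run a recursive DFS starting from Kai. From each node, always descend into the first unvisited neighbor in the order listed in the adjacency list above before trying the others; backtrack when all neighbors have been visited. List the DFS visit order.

Kai → Ben → Ava → Xiu → Zoe → Gus → Fay → Cal → Mae → Uma → Jae → Dee → Eli → Yul → Hana → Wes → Pia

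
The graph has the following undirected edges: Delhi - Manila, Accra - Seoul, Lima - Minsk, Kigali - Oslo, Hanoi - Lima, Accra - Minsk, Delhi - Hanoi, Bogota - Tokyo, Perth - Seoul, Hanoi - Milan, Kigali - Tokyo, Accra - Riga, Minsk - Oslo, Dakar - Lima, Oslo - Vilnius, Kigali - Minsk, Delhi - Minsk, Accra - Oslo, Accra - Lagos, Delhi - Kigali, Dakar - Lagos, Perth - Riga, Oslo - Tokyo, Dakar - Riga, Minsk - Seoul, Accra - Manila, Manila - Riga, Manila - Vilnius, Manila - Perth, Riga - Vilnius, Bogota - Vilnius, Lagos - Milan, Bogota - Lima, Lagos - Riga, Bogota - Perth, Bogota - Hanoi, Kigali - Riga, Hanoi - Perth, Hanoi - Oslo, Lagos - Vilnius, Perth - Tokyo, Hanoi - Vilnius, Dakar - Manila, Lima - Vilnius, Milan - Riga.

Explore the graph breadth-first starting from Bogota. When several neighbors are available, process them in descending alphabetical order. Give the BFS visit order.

Bogota Vilnius Tokyo Perth Lima Hanoi Riga Oslo Manila Lagos Kigali Seoul Minsk Dakar Milan Delhi Accra

Visit Bogota; enqueue Vilnius, Tokyo, Perth, Lima, Hanoi → queue [Vilnius, Tokyo, Perth, Lima, Hanoi]
Visit Vilnius; enqueue Riga, Oslo, Manila, Lagos → queue [Tokyo, Perth, Lima, Hanoi, Riga, Oslo, Manila, Lagos]
Visit Tokyo; enqueue Kigali → queue [Perth, Lima, Hanoi, Riga, Oslo, Manila, Lagos, Kigali]
Visit Perth; enqueue Seoul → queue [Lima, Hanoi, Riga, Oslo, Manila, Lagos, Kigali, Seoul]
Visit Lima; enqueue Minsk, Dakar → queue [Hanoi, Riga, Oslo, Manila, Lagos, Kigali, Seoul, Minsk, Dakar]
Visit Hanoi; enqueue Milan, Delhi → queue [Riga, Oslo, Manila, Lagos, Kigali, Seoul, Minsk, Dakar, Milan, Delhi]
Visit Riga; enqueue Accra → queue [Oslo, Manila, Lagos, Kigali, Seoul, Minsk, Dakar, Milan, Delhi, Accra]
Visit Oslo → queue [Manila, Lagos, Kigali, Seoul, Minsk, Dakar, Milan, Delhi, Accra]
Visit Manila → queue [Lagos, Kigali, Seoul, Minsk, Dakar, Milan, Delhi, Accra]
Visit Lagos → queue [Kigali, Seoul, Minsk, Dakar, Milan, Delhi, Accra]
Visit Kigali → queue [Seoul, Minsk, Dakar, Milan, Delhi, Accra]
Visit Seoul → queue [Minsk, Dakar, Milan, Delhi, Accra]
Visit Minsk → queue [Dakar, Milan, Delhi, Accra]
Visit Dakar → queue [Milan, Delhi, Accra]
Visit Milan → queue [Delhi, Accra]
Visit Delhi → queue [Accra]
Visit Accra → queue []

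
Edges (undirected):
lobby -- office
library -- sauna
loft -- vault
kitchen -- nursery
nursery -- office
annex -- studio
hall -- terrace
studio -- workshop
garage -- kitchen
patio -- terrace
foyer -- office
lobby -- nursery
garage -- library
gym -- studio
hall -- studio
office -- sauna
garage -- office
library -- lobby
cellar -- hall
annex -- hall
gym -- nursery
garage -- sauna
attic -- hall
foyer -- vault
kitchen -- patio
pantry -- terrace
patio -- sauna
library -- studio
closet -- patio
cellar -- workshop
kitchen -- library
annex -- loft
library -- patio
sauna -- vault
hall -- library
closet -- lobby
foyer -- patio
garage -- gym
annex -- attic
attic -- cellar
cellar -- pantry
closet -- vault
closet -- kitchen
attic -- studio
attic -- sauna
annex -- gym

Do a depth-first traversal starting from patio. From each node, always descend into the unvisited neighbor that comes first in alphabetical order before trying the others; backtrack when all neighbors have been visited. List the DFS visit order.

Visit patio
patio → closet
closet → kitchen
kitchen → garage
garage → gym
gym → annex
annex → attic
attic → cellar
cellar → hall
hall → library
library → lobby
lobby → nursery
nursery → office
office → foyer
foyer → vault
vault → loft
vault → sauna
library → studio
studio → workshop
hall → terrace
terrace → pantry

patio, closet, kitchen, garage, gym, annex, attic, cellar, hall, library, lobby, nursery, office, foyer, vault, loft, sauna, studio, workshop, terrace, pantry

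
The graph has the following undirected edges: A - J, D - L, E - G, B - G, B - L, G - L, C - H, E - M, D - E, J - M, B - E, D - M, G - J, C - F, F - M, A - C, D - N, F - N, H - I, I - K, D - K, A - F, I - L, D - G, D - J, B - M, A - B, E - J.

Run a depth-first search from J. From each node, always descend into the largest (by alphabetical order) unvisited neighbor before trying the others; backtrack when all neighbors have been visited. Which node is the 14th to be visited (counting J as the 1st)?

E

Visit J
J → M
M → F
F → N
N → D
D → L
L → I
I → K
I → H
H → C
C → A
A → B
B → G
G → E

Visit order: J, M, F, N, D, L, I, K, H, C, A, B, G, E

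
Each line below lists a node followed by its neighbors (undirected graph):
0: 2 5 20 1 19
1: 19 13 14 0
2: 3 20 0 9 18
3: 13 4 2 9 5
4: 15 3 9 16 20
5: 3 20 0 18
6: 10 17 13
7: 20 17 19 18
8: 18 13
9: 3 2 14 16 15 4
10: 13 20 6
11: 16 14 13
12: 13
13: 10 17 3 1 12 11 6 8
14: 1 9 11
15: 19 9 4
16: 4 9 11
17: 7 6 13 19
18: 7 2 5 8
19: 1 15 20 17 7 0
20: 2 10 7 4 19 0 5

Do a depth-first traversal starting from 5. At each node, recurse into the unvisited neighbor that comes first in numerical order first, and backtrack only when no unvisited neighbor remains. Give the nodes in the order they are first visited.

Visit 5
5 → 0
0 → 1
1 → 13
13 → 3
3 → 2
2 → 9
9 → 4
4 → 15
15 → 19
19 → 7
7 → 17
17 → 6
6 → 10
10 → 20
7 → 18
18 → 8
4 → 16
16 → 11
11 → 14
13 → 12

5 -> 0 -> 1 -> 13 -> 3 -> 2 -> 9 -> 4 -> 15 -> 19 -> 7 -> 17 -> 6 -> 10 -> 20 -> 18 -> 8 -> 16 -> 11 -> 14 -> 12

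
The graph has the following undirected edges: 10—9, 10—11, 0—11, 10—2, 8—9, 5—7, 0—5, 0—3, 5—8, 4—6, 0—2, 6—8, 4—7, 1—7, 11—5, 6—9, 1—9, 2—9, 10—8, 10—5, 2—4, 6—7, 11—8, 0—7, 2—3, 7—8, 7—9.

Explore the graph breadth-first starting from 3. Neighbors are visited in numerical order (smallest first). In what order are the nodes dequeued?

3 → 0 → 2 → 5 → 7 → 11 → 4 → 9 → 10 → 8 → 1 → 6

Visit 3; enqueue 0, 2 → queue [0, 2]
Visit 0; enqueue 5, 7, 11 → queue [2, 5, 7, 11]
Visit 2; enqueue 4, 9, 10 → queue [5, 7, 11, 4, 9, 10]
Visit 5; enqueue 8 → queue [7, 11, 4, 9, 10, 8]
Visit 7; enqueue 1, 6 → queue [11, 4, 9, 10, 8, 1, 6]
Visit 11 → queue [4, 9, 10, 8, 1, 6]
Visit 4 → queue [9, 10, 8, 1, 6]
Visit 9 → queue [10, 8, 1, 6]
Visit 10 → queue [8, 1, 6]
Visit 8 → queue [1, 6]
Visit 1 → queue [6]
Visit 6 → queue []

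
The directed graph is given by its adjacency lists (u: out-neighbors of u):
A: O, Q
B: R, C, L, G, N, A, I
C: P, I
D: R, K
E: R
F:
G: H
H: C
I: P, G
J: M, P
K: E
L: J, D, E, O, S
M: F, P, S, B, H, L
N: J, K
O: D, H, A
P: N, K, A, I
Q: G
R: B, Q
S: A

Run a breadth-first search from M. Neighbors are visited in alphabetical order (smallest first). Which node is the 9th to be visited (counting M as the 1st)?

Visit M; enqueue B, F, H, L, P, S → queue [B, F, H, L, P, S]
Visit B; enqueue A, C, G, I, N, R → queue [F, H, L, P, S, A, C, G, I, N, R]
Visit F → queue [H, L, P, S, A, C, G, I, N, R]
Visit H → queue [L, P, S, A, C, G, I, N, R]
Visit L; enqueue D, E, J, O → queue [P, S, A, C, G, I, N, R, D, E, J, O]
Visit P; enqueue K → queue [S, A, C, G, I, N, R, D, E, J, O, K]
Visit S → queue [A, C, G, I, N, R, D, E, J, O, K]
Visit A; enqueue Q → queue [C, G, I, N, R, D, E, J, O, K, Q]
Visit C → queue [G, I, N, R, D, E, J, O, K, Q]
Visit G → queue [I, N, R, D, E, J, O, K, Q]
Visit I → queue [N, R, D, E, J, O, K, Q]
Visit N → queue [R, D, E, J, O, K, Q]
Visit R → queue [D, E, J, O, K, Q]
Visit D → queue [E, J, O, K, Q]
Visit E → queue [J, O, K, Q]
Visit J → queue [O, K, Q]
Visit O → queue [K, Q]
Visit K → queue [Q]
Visit Q → queue []

Visit order: M, B, F, H, L, P, S, A, C, G, I, N, R, D, E, J, O, K, Q

C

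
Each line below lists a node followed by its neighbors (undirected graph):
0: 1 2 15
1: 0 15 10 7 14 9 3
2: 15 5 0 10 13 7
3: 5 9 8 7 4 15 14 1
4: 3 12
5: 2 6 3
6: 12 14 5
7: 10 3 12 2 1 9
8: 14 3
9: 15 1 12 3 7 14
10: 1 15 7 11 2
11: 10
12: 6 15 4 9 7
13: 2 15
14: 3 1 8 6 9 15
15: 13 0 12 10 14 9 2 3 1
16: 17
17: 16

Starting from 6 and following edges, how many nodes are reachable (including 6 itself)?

16

BFS from 6 visits: 6, 5, 12, 14, 2, 3, 4, 7, 9, 15, 1, 8, 0, 10, 13, 11
Reachable nodes: 16 of 18 total.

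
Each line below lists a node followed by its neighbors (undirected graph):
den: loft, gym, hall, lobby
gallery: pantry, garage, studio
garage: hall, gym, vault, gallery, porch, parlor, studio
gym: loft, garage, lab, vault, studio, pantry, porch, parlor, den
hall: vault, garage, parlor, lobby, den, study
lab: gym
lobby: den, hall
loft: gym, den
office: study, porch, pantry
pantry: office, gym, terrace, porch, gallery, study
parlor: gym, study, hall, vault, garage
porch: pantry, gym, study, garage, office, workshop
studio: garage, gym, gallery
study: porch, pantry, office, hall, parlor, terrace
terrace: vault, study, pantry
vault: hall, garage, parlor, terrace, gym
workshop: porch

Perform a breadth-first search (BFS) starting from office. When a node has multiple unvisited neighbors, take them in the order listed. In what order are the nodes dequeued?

office, study, porch, pantry, hall, parlor, terrace, gym, garage, workshop, gallery, vault, lobby, den, loft, lab, studio

Visit office; enqueue study, porch, pantry → queue [study, porch, pantry]
Visit study; enqueue hall, parlor, terrace → queue [porch, pantry, hall, parlor, terrace]
Visit porch; enqueue gym, garage, workshop → queue [pantry, hall, parlor, terrace, gym, garage, workshop]
Visit pantry; enqueue gallery → queue [hall, parlor, terrace, gym, garage, workshop, gallery]
Visit hall; enqueue vault, lobby, den → queue [parlor, terrace, gym, garage, workshop, gallery, vault, lobby, den]
Visit parlor → queue [terrace, gym, garage, workshop, gallery, vault, lobby, den]
Visit terrace → queue [gym, garage, workshop, gallery, vault, lobby, den]
Visit gym; enqueue loft, lab, studio → queue [garage, workshop, gallery, vault, lobby, den, loft, lab, studio]
Visit garage → queue [workshop, gallery, vault, lobby, den, loft, lab, studio]
Visit workshop → queue [gallery, vault, lobby, den, loft, lab, studio]
Visit gallery → queue [vault, lobby, den, loft, lab, studio]
Visit vault → queue [lobby, den, loft, lab, studio]
Visit lobby → queue [den, loft, lab, studio]
Visit den → queue [loft, lab, studio]
Visit loft → queue [lab, studio]
Visit lab → queue [studio]
Visit studio → queue []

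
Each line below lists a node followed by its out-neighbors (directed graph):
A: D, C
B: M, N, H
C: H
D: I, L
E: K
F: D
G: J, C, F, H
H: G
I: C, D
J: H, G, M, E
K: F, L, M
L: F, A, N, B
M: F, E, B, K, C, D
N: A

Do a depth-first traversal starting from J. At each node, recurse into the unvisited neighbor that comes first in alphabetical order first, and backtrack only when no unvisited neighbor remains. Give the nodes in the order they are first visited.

J → E → K → F → D → I → C → H → G → L → A → B → M → N

Visit J
J → E
E → K
K → F
F → D
D → I
I → C
C → H
H → G
D → L
L → A
L → B
B → M
B → N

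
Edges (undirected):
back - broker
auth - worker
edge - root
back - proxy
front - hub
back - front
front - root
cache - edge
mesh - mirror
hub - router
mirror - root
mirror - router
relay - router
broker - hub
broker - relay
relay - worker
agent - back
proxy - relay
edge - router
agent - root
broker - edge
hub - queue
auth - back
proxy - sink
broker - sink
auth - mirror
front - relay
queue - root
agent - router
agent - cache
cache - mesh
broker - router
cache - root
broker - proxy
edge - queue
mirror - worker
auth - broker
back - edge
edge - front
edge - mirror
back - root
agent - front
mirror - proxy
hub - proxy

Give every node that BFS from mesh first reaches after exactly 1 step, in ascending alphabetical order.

Level 0: mesh
Level 1: cache, mirror
Level 2: agent, auth, edge, proxy, root, router, worker
Level 3: back, broker, front, hub, queue, relay, sink

cache, mirror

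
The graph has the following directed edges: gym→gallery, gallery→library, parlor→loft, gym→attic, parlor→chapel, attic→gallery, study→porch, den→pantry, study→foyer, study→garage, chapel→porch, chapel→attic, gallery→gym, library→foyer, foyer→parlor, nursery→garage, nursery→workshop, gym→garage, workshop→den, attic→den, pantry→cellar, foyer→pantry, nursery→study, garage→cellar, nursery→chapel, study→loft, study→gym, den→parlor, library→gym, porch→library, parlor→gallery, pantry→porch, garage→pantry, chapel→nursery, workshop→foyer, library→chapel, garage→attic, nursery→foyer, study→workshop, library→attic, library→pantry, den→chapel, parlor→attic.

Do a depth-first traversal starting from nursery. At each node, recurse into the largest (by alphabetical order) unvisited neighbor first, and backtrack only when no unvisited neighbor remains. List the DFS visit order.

nursery → workshop → foyer → parlor → loft → gallery → library → pantry → porch → cellar → gym → garage → attic → den → chapel → study

Visit nursery
nursery → workshop
workshop → foyer
foyer → parlor
parlor → loft
parlor → gallery
gallery → library
library → pantry
pantry → porch
pantry → cellar
library → gym
gym → garage
garage → attic
attic → den
den → chapel
nursery → study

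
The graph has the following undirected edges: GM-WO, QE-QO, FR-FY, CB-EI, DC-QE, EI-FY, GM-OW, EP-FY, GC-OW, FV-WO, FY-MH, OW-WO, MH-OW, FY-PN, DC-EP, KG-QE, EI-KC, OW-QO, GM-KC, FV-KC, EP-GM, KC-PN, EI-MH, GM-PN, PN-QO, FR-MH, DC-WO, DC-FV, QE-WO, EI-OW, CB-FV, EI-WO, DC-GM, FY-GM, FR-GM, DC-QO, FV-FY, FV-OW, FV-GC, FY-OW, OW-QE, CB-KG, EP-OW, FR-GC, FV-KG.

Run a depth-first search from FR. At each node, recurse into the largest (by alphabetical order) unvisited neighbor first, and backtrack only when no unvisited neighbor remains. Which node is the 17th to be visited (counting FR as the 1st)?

Visit FR
FR → MH
MH → OW
OW → WO
WO → QE
QE → QO
QO → PN
PN → KC
KC → GM
GM → FY
FY → FV
FV → KG
KG → CB
CB → EI
FV → GC
FV → DC
DC → EP

Visit order: FR, MH, OW, WO, QE, QO, PN, KC, GM, FY, FV, KG, CB, EI, GC, DC, EP

EP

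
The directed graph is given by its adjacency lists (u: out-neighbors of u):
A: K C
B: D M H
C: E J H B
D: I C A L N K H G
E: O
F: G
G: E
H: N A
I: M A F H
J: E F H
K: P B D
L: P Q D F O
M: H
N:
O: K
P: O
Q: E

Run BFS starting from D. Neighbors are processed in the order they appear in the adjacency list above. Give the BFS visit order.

D -> I -> C -> A -> L -> N -> K -> H -> G -> M -> F -> E -> J -> B -> P -> Q -> O

Visit D; enqueue I, C, A, L, N, K, H, G → queue [I, C, A, L, N, K, H, G]
Visit I; enqueue M, F → queue [C, A, L, N, K, H, G, M, F]
Visit C; enqueue E, J, B → queue [A, L, N, K, H, G, M, F, E, J, B]
Visit A → queue [L, N, K, H, G, M, F, E, J, B]
Visit L; enqueue P, Q, O → queue [N, K, H, G, M, F, E, J, B, P, Q, O]
Visit N → queue [K, H, G, M, F, E, J, B, P, Q, O]
Visit K → queue [H, G, M, F, E, J, B, P, Q, O]
Visit H → queue [G, M, F, E, J, B, P, Q, O]
Visit G → queue [M, F, E, J, B, P, Q, O]
Visit M → queue [F, E, J, B, P, Q, O]
Visit F → queue [E, J, B, P, Q, O]
Visit E → queue [J, B, P, Q, O]
Visit J → queue [B, P, Q, O]
Visit B → queue [P, Q, O]
Visit P → queue [Q, O]
Visit Q → queue [O]
Visit O → queue []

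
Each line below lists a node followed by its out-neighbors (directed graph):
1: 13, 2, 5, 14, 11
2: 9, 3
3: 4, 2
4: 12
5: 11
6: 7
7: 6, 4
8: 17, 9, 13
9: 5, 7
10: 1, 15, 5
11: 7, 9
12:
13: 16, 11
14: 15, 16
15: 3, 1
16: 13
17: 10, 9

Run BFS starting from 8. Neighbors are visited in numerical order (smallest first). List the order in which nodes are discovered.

Visit 8; enqueue 9, 13, 17 → queue [9, 13, 17]
Visit 9; enqueue 5, 7 → queue [13, 17, 5, 7]
Visit 13; enqueue 11, 16 → queue [17, 5, 7, 11, 16]
Visit 17; enqueue 10 → queue [5, 7, 11, 16, 10]
Visit 5 → queue [7, 11, 16, 10]
Visit 7; enqueue 4, 6 → queue [11, 16, 10, 4, 6]
Visit 11 → queue [16, 10, 4, 6]
Visit 16 → queue [10, 4, 6]
Visit 10; enqueue 1, 15 → queue [4, 6, 1, 15]
Visit 4; enqueue 12 → queue [6, 1, 15, 12]
Visit 6 → queue [1, 15, 12]
Visit 1; enqueue 2, 14 → queue [15, 12, 2, 14]
Visit 15; enqueue 3 → queue [12, 2, 14, 3]
Visit 12 → queue [2, 14, 3]
Visit 2 → queue [14, 3]
Visit 14 → queue [3]
Visit 3 → queue []

8 → 9 → 13 → 17 → 5 → 7 → 11 → 16 → 10 → 4 → 6 → 1 → 15 → 12 → 2 → 14 → 3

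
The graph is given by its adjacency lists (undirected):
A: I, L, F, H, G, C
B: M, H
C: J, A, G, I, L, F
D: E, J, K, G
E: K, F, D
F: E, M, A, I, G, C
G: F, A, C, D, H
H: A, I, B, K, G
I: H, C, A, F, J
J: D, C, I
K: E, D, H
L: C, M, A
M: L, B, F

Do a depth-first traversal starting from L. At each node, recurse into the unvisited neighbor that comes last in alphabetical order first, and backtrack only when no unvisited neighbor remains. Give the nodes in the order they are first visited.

L M F I J D K H G C A B E

Visit L
L → M
M → F
F → I
I → J
J → D
D → K
K → H
H → G
G → C
C → A
H → B
K → E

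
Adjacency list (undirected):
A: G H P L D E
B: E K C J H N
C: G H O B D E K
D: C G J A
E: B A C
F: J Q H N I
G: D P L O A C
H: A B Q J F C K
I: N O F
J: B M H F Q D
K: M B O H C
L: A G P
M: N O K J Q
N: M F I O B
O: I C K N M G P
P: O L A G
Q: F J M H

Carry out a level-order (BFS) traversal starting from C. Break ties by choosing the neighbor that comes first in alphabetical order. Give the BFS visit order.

Visit C; enqueue B, D, E, G, H, K, O → queue [B, D, E, G, H, K, O]
Visit B; enqueue J, N → queue [D, E, G, H, K, O, J, N]
Visit D; enqueue A → queue [E, G, H, K, O, J, N, A]
Visit E → queue [G, H, K, O, J, N, A]
Visit G; enqueue L, P → queue [H, K, O, J, N, A, L, P]
Visit H; enqueue F, Q → queue [K, O, J, N, A, L, P, F, Q]
Visit K; enqueue M → queue [O, J, N, A, L, P, F, Q, M]
Visit O; enqueue I → queue [J, N, A, L, P, F, Q, M, I]
Visit J → queue [N, A, L, P, F, Q, M, I]
Visit N → queue [A, L, P, F, Q, M, I]
Visit A → queue [L, P, F, Q, M, I]
Visit L → queue [P, F, Q, M, I]
Visit P → queue [F, Q, M, I]
Visit F → queue [Q, M, I]
Visit Q → queue [M, I]
Visit M → queue [I]
Visit I → queue []

C B D E G H K O J N A L P F Q M I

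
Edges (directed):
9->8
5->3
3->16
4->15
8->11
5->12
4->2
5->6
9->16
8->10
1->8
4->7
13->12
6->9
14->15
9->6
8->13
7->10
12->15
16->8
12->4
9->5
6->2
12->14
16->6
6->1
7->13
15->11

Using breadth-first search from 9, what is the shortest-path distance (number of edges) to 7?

Level 0: 9
Level 1: 5, 6, 8, 16
Level 2: 1, 2, 3, 10, 11, 12, 13
Level 3: 4, 14, 15
Level 4: 7
7 first appears at level 4.

4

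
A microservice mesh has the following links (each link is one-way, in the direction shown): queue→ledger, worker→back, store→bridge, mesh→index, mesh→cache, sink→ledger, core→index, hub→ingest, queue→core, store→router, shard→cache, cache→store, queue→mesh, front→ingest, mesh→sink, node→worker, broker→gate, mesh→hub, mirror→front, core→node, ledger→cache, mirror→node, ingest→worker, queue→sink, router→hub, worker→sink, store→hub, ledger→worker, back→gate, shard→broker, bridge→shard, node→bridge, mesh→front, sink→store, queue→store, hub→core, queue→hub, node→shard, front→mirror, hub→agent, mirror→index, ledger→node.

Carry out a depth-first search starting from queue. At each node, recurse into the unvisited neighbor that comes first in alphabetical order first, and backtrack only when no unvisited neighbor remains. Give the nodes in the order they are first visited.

queue, core, index, node, bridge, shard, broker, gate, cache, store, hub, agent, ingest, worker, back, sink, ledger, router, mesh, front, mirror

Visit queue
queue → core
core → index
core → node
node → bridge
bridge → shard
shard → broker
broker → gate
shard → cache
cache → store
store → hub
hub → agent
hub → ingest
ingest → worker
worker → back
worker → sink
sink → ledger
store → router
queue → mesh
mesh → front
front → mirror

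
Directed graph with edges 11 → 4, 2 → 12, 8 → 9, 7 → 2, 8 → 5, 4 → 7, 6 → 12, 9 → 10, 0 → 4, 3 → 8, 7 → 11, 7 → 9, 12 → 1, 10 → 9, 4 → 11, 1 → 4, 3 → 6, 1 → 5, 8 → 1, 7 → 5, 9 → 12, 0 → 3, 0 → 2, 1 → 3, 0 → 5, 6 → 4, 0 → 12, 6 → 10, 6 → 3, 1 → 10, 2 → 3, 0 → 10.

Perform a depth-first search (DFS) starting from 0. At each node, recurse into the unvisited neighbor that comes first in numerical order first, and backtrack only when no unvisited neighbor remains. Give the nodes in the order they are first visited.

Visit 0
0 → 2
2 → 3
3 → 6
6 → 4
4 → 7
7 → 5
7 → 9
9 → 10
9 → 12
12 → 1
7 → 11
3 → 8

0, 2, 3, 6, 4, 7, 5, 9, 10, 12, 1, 11, 8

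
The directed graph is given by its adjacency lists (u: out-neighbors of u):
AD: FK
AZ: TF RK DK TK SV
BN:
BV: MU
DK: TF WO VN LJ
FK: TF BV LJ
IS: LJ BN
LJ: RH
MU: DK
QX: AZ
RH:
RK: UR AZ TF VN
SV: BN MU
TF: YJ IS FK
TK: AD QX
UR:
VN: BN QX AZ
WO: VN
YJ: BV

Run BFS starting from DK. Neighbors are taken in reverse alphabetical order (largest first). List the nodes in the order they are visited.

Visit DK; enqueue WO, VN, TF, LJ → queue [WO, VN, TF, LJ]
Visit WO → queue [VN, TF, LJ]
Visit VN; enqueue QX, BN, AZ → queue [TF, LJ, QX, BN, AZ]
Visit TF; enqueue YJ, IS, FK → queue [LJ, QX, BN, AZ, YJ, IS, FK]
Visit LJ; enqueue RH → queue [QX, BN, AZ, YJ, IS, FK, RH]
Visit QX → queue [BN, AZ, YJ, IS, FK, RH]
Visit BN → queue [AZ, YJ, IS, FK, RH]
Visit AZ; enqueue TK, SV, RK → queue [YJ, IS, FK, RH, TK, SV, RK]
Visit YJ; enqueue BV → queue [IS, FK, RH, TK, SV, RK, BV]
Visit IS → queue [FK, RH, TK, SV, RK, BV]
Visit FK → queue [RH, TK, SV, RK, BV]
Visit RH → queue [TK, SV, RK, BV]
Visit TK; enqueue AD → queue [SV, RK, BV, AD]
Visit SV; enqueue MU → queue [RK, BV, AD, MU]
Visit RK; enqueue UR → queue [BV, AD, MU, UR]
Visit BV → queue [AD, MU, UR]
Visit AD → queue [MU, UR]
Visit MU → queue [UR]
Visit UR → queue []

DK → WO → VN → TF → LJ → QX → BN → AZ → YJ → IS → FK → RH → TK → SV → RK → BV → AD → MU → UR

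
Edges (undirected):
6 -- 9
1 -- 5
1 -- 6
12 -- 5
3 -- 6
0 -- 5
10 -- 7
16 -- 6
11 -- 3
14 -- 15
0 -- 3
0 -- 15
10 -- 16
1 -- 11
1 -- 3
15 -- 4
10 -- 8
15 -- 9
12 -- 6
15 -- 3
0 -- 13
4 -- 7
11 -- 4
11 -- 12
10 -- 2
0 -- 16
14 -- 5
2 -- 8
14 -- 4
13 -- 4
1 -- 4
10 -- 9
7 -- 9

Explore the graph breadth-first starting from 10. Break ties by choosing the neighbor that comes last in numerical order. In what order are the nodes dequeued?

10 16 9 8 7 2 6 0 15 4 12 3 1 13 5 14 11

Visit 10; enqueue 16, 9, 8, 7, 2 → queue [16, 9, 8, 7, 2]
Visit 16; enqueue 6, 0 → queue [9, 8, 7, 2, 6, 0]
Visit 9; enqueue 15 → queue [8, 7, 2, 6, 0, 15]
Visit 8 → queue [7, 2, 6, 0, 15]
Visit 7; enqueue 4 → queue [2, 6, 0, 15, 4]
Visit 2 → queue [6, 0, 15, 4]
Visit 6; enqueue 12, 3, 1 → queue [0, 15, 4, 12, 3, 1]
Visit 0; enqueue 13, 5 → queue [15, 4, 12, 3, 1, 13, 5]
Visit 15; enqueue 14 → queue [4, 12, 3, 1, 13, 5, 14]
Visit 4; enqueue 11 → queue [12, 3, 1, 13, 5, 14, 11]
Visit 12 → queue [3, 1, 13, 5, 14, 11]
Visit 3 → queue [1, 13, 5, 14, 11]
Visit 1 → queue [13, 5, 14, 11]
Visit 13 → queue [5, 14, 11]
Visit 5 → queue [14, 11]
Visit 14 → queue [11]
Visit 11 → queue []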